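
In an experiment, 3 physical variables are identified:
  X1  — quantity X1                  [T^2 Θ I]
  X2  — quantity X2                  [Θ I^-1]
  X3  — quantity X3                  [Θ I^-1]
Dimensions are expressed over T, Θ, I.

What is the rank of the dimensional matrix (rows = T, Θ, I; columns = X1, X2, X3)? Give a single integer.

Exponent matrix [T,Θ,I] × [X1,X2,X3]:
  T: [ 2  0  0]
  Θ: [ 1  1  1]
  I: [ 1 -1 -1]
Echelon form has 2 nonzero rows (pivots: X1,X2)

2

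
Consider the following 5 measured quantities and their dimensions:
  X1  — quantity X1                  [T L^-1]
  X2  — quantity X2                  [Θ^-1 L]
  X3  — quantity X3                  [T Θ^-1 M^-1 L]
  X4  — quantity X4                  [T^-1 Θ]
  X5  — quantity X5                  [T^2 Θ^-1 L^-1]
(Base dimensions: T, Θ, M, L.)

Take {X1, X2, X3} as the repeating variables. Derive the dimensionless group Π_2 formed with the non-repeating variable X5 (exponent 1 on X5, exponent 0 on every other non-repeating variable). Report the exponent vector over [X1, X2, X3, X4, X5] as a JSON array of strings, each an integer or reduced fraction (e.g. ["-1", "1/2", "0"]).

Write exponents as rows T,Θ,M,L / cols X1,X2,X3,X4,X5:
  T: [ 1  0  1 -1  2]
  Θ: [ 0 -1 -1  1 -1]
  M: [ 0  0 -1  0  0]
  L: [-1  1  1  0 -1]
Echelon form has 3 nonzero rows (pivots: X1,X2,X3)
Repeat: X1,X2,X3; free: X4,X5
RREF:
  r0: [   1    0    0   -1    2]
  r1: [   0    1    0   -1    1]
  r2: [   0    0    1    0    0]
  r3: [   0    0    0    0    0]
Fix exponent of X5 at 1, X4 at 0; solve each RREF row for its pivot's exponent:
  r0: exp(X1) + (2)·1 = 0 ⇒ exp(X1) = -2
  r1: exp(X2) + (1)·1 = 0 ⇒ exp(X2) = -1
  r2: exp(X3) + (0)·1 = 0 ⇒ exp(X3) = 0
Π_2 = X1^-2 · X2^-1 · X5

["-2", "-1", "0", "0", "1"]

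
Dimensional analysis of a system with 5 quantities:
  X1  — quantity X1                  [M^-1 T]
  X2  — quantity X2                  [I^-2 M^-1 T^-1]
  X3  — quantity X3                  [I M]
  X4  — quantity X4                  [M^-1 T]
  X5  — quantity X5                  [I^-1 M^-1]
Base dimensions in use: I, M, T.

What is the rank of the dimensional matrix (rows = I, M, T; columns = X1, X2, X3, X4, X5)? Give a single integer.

2

Exponent matrix [I,M,T] × [X1,X2,X3,X4,X5]:
  I: [ 0 -2  1  0 -1]
  M: [-1 -1  1 -1 -1]
  T: [ 1 -1  0  1  0]
Row reduction gives pivot columns X1,X2; rank = 2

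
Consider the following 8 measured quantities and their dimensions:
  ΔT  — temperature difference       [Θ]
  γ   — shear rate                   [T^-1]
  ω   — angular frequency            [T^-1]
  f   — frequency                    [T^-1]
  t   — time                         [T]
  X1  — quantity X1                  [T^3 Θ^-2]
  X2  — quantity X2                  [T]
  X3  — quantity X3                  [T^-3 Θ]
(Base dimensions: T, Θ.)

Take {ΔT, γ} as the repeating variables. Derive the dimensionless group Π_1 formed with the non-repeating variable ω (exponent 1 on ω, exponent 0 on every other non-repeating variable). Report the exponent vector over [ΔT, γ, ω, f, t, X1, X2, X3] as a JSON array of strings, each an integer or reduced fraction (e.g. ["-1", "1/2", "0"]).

Write exponents as rows T,Θ / cols ΔT,γ,ω,f,t,X1,X2,X3:
  T: [ 0 -1 -1 -1  1  3  1 -3]
  Θ: [ 1  0  0  0  0 -2  0  1]
Echelon form has 2 nonzero rows (pivots: ΔT,γ)
Pivot set = {ΔT,γ}, free = {ω,f,t,X1,X2,X3}
RREF:
  r0: [   1    0    0    0    0   -2    0    1]
  r1: [   0    1    1    1   -1   -3   -1    3]
Fix exponent of ω at 1, f at 0, t at 0, X1 at 0, X2 at 0, X3 at 0; solve each RREF row for its pivot's exponent:
  r0: exp(ΔT) + (0)·1 = 0 ⇒ exp(ΔT) = 0
  r1: exp(γ) + (1)·1 = 0 ⇒ exp(γ) = -1
Π_1 = γ^-1 · ω

["0", "-1", "1", "0", "0", "0", "0", "0"]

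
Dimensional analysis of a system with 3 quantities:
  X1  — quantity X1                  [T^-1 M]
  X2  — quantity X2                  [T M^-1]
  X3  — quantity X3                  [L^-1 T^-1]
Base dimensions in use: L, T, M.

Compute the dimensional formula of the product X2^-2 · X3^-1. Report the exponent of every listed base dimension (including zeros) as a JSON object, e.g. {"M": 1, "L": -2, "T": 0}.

{"L": 1, "T": -1, "M": 2}

Dimensional matrix (L×T×M by X1×X2×X3):
  L: [ 0  0 -1]
  T: [-1  1 -1]
  M: [ 1 -1  0]
  [L]: (-2)·0+(-1)·-1 = 1
  [T]: (-2)·1+(-1)·-1 = -1
  [M]: (-2)·-1+(-1)·0 = 2
⇒ L T^-1 M^2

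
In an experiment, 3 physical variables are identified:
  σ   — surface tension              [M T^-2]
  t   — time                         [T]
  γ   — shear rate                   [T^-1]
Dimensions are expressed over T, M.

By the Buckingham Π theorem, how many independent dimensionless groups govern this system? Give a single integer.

Exponent matrix [T,M] × [σ,t,γ]:
  T: [-2  1 -1]
  M: [ 1  0  0]
Echelon form has 2 nonzero rows (pivots: σ,t)
Π count = n − r = 3 − 2 = 1

1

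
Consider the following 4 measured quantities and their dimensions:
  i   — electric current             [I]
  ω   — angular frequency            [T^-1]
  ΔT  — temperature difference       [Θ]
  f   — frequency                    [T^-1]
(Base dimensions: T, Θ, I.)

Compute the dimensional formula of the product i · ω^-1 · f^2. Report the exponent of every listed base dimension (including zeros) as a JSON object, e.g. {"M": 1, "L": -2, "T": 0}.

{"T": -1, "Θ": 0, "I": 1}

Exponent matrix [T,Θ,I] × [i,ω,ΔT,f]:
  T: [ 0 -1  0 -1]
  Θ: [ 0  0  1  0]
  I: [ 1  0  0  0]
  [T]: (1)·0+(-1)·-1+(2)·-1 = -1
  [Θ]: (1)·0+(-1)·0+(2)·0 = 0
  [I]: (1)·1+(-1)·0+(2)·0 = 1
⇒ T^-1 I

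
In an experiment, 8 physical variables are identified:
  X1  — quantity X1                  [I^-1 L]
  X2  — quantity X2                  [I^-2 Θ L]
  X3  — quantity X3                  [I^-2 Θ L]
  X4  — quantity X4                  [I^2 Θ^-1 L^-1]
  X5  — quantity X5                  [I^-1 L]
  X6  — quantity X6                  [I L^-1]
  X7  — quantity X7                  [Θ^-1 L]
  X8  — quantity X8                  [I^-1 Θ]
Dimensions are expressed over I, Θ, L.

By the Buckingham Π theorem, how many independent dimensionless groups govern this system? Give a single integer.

6

Exponent matrix [I,Θ,L] × [X1,X2,X3,X4,X5,X6,X7,X8]:
  I: [-1 -2 -2  2 -1  1  0 -1]
  Θ: [ 0  1  1 -1  0  0 -1  1]
  L: [ 1  1  1 -1  1 -1  1  0]
Row reduction gives pivot columns X1,X2; rank = 2
n=8, r=2 ⇒ 6 dimensionless groups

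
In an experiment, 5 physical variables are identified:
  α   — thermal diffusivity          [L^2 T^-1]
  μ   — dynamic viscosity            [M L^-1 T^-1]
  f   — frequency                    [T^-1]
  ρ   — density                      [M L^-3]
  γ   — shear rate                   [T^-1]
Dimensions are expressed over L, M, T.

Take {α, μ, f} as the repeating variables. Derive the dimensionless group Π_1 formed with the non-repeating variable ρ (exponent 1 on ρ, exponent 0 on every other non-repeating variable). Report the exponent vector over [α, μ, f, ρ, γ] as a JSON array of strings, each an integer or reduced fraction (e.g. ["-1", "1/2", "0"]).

["1", "-1", "0", "1", "0"]

Write exponents as rows L,M,T / cols α,μ,f,ρ,γ:
  L: [ 2 -1  0 -3  0]
  M: [ 0  1  0  1  0]
  T: [-1 -1 -1  0 -1]
Echelon form has 3 nonzero rows (pivots: α,μ,f)
Repeat: α,μ,f; free: ρ,γ
RREF:
  r0: [   1    0    0   -1    0]
  r1: [   0    1    0    1    0]
  r2: [   0    0    1    0    1]
Fix exponent of ρ at 1, γ at 0; solve each RREF row for its pivot's exponent:
  r0: exp(α) + (-1)·1 = 0 ⇒ exp(α) = 1
  r1: exp(μ) + (1)·1 = 0 ⇒ exp(μ) = -1
  r2: exp(f) + (0)·1 = 0 ⇒ exp(f) = 0
Π_1 = α · μ^-1 · ρ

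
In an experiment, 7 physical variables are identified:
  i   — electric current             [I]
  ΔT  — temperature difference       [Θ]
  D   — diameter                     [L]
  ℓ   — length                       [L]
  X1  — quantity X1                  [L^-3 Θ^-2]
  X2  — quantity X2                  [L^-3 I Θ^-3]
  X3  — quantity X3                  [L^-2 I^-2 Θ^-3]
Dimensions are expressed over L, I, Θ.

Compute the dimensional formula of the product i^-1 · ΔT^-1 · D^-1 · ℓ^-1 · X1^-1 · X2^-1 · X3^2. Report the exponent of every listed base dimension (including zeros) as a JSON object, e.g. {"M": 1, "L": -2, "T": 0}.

Exponent matrix [L,I,Θ] × [i,ΔT,D,ℓ,X1,X2,X3]:
  L: [ 0  0  1  1 -3 -3 -2]
  I: [ 1  0  0  0  0  1 -2]
  Θ: [ 0  1  0  0 -2 -3 -3]
  [L]: (-1)·0+(-1)·0+(-1)·1+(-1)·1+(-1)·-3+(-1)·-3+(2)·-2 = 0
  [I]: (-1)·1+(-1)·0+(-1)·0+(-1)·0+(-1)·0+(-1)·1+(2)·-2 = -6
  [Θ]: (-1)·0+(-1)·1+(-1)·0+(-1)·0+(-1)·-2+(-1)·-3+(2)·-3 = -2
⇒ I^-6 Θ^-2

{"L": 0, "I": -6, "Θ": -2}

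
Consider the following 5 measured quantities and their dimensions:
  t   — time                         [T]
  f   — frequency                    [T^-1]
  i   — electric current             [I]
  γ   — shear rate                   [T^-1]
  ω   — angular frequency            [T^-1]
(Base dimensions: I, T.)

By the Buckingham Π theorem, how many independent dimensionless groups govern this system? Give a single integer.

Exponent matrix [I,T] × [t,f,i,γ,ω]:
  I: [ 0  0  1  0  0]
  T: [ 1 -1  0 -1 -1]
RREF → pivots at {t,i} ⇒ r = 2
Π count = n − r = 5 − 2 = 3

3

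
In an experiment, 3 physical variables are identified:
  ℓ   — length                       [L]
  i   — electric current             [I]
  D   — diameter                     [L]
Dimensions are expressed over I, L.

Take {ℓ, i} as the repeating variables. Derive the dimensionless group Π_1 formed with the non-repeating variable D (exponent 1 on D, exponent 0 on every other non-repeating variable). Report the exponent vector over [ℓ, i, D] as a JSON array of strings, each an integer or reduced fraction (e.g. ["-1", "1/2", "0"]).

["-1", "0", "1"]

Write exponents as rows I,L / cols ℓ,i,D:
  I: [ 0  1  0]
  L: [ 1  0  1]
RREF → pivots at {ℓ,i} ⇒ r = 2
Repeat: ℓ,i; free: D
RREF:
  r0: [   1    0    1]
  r1: [   0    1    0]
Fix exponent of D at 1; solve each RREF row for its pivot's exponent:
  r0: exp(ℓ) + (1)·1 = 0 ⇒ exp(ℓ) = -1
  r1: exp(i) + (0)·1 = 0 ⇒ exp(i) = 0
Π_1 = ℓ^-1 · D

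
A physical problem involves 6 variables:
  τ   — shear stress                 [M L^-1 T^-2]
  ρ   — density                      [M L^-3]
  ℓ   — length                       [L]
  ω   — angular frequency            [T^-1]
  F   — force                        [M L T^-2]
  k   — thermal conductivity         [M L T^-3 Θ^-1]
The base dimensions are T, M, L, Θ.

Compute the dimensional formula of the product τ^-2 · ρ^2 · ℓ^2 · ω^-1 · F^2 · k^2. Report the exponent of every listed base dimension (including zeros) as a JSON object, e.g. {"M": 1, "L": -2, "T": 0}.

{"T": -5, "M": 4, "L": 2, "Θ": -2}

Dimensional matrix (T×M×L×Θ by τ×ρ×ℓ×ω×F×k):
  T: [-2  0  0 -1 -2 -3]
  M: [ 1  1  0  0  1  1]
  L: [-1 -3  1  0  1  1]
  Θ: [ 0  0  0  0  0 -1]
  [T]: (-2)·-2+(2)·0+(2)·0+(-1)·-1+(2)·-2+(2)·-3 = -5
  [M]: (-2)·1+(2)·1+(2)·0+(-1)·0+(2)·1+(2)·1 = 4
  [L]: (-2)·-1+(2)·-3+(2)·1+(-1)·0+(2)·1+(2)·1 = 2
  [Θ]: (-2)·0+(2)·0+(2)·0+(-1)·0+(2)·0+(2)·-1 = -2
⇒ T^-5 M^4 L^2 Θ^-2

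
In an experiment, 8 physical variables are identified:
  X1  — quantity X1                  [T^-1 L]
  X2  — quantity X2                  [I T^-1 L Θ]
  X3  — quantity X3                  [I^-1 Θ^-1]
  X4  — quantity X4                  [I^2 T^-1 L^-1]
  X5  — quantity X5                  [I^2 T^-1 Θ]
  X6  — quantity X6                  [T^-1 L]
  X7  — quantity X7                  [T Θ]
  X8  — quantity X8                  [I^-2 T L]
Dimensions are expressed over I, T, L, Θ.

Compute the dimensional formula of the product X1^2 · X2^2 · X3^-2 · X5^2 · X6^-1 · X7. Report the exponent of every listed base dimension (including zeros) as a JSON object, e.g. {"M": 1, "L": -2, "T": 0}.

{"I": 8, "T": -4, "L": 3, "Θ": 7}

Exponent matrix [I,T,L,Θ] × [X1,X2,X3,X4,X5,X6,X7,X8]:
  I: [ 0  1 -1  2  2  0  0 -2]
  T: [-1 -1  0 -1 -1 -1  1  1]
  L: [ 1  1  0 -1  0  1  0  1]
  Θ: [ 0  1 -1  0  1  0  1  0]
  [I]: (2)·0+(2)·1+(-2)·-1+(2)·2+(-1)·0+(1)·0 = 8
  [T]: (2)·-1+(2)·-1+(-2)·0+(2)·-1+(-1)·-1+(1)·1 = -4
  [L]: (2)·1+(2)·1+(-2)·0+(2)·0+(-1)·1+(1)·0 = 3
  [Θ]: (2)·0+(2)·1+(-2)·-1+(2)·1+(-1)·0+(1)·1 = 7
⇒ I^8 T^-4 L^3 Θ^7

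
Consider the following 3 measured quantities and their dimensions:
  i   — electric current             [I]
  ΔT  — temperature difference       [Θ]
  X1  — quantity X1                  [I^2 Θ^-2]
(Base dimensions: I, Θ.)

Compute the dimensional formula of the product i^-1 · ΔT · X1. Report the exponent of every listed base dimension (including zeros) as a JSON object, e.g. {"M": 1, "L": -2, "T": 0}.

{"I": 1, "Θ": -1}

Dimensional matrix (I×Θ by i×ΔT×X1):
  I: [ 1  0  2]
  Θ: [ 0  1 -2]
  [I]: (-1)·1+(1)·0+(1)·2 = 1
  [Θ]: (-1)·0+(1)·1+(1)·-2 = -1
⇒ I Θ^-1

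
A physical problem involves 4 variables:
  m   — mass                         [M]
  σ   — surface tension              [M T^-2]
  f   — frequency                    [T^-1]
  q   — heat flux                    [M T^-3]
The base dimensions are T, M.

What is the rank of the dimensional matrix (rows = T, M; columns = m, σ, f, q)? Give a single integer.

2

Exponent matrix [T,M] × [m,σ,f,q]:
  T: [ 0 -2 -1 -3]
  M: [ 1  1  0  1]
Row reduction gives pivot columns m,σ; rank = 2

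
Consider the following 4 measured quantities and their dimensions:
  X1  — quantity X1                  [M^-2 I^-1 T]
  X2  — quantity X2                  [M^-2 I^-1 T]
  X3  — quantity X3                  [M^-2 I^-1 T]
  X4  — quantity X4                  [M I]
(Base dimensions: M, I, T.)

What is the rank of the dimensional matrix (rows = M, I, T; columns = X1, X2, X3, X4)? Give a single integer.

2

Write exponents as rows M,I,T / cols X1,X2,X3,X4:
  M: [-2 -2 -2  1]
  I: [-1 -1 -1  1]
  T: [ 1  1  1  0]
RREF → pivots at {X1,X4} ⇒ r = 2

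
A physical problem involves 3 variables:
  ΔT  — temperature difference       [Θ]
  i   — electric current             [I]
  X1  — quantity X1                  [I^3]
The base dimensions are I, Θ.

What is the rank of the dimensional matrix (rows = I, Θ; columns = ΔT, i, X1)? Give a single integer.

2

Exponent matrix [I,Θ] × [ΔT,i,X1]:
  I: [ 0  1  3]
  Θ: [ 1  0  0]
RREF → pivots at {ΔT,i} ⇒ r = 2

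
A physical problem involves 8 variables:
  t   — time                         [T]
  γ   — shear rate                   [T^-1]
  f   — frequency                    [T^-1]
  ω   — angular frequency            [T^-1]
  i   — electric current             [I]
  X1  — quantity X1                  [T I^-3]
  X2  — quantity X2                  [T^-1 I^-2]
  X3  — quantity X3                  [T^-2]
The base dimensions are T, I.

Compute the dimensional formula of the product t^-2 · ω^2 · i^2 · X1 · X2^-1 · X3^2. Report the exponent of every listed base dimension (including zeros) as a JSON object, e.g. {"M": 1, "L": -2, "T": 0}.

Write exponents as rows T,I / cols t,γ,f,ω,i,X1,X2,X3:
  T: [ 1 -1 -1 -1  0  1 -1 -2]
  I: [ 0  0  0  0  1 -3 -2  0]
  [T]: (-2)·1+(2)·-1+(2)·0+(1)·1+(-1)·-1+(2)·-2 = -6
  [I]: (-2)·0+(2)·0+(2)·1+(1)·-3+(-1)·-2+(2)·0 = 1
⇒ T^-6 I

{"T": -6, "I": 1}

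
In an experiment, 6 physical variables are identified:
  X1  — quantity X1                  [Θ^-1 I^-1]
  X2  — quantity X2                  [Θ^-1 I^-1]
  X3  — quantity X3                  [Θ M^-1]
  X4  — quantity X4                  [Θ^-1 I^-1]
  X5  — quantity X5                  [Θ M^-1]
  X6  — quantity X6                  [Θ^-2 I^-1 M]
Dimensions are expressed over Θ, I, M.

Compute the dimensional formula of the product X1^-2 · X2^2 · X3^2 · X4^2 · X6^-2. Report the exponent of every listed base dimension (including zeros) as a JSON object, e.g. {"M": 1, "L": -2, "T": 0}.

{"Θ": 4, "I": 0, "M": -4}

Dimensional matrix (Θ×I×M by X1×X2×X3×X4×X5×X6):
  Θ: [-1 -1  1 -1  1 -2]
  I: [-1 -1  0 -1  0 -1]
  M: [ 0  0 -1  0 -1  1]
  [Θ]: (-2)·-1+(2)·-1+(2)·1+(2)·-1+(-2)·-2 = 4
  [I]: (-2)·-1+(2)·-1+(2)·0+(2)·-1+(-2)·-1 = 0
  [M]: (-2)·0+(2)·0+(2)·-1+(2)·0+(-2)·1 = -4
⇒ Θ^4 M^-4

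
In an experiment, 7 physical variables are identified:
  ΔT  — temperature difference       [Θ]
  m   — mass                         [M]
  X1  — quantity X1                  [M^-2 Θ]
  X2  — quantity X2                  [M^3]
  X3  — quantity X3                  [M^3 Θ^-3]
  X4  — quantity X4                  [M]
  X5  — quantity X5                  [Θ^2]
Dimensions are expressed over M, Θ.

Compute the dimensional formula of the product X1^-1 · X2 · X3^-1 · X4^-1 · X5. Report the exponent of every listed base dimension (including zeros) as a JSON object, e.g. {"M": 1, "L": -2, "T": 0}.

{"M": 1, "Θ": 4}

Write exponents as rows M,Θ / cols ΔT,m,X1,X2,X3,X4,X5:
  M: [ 0  1 -2  3  3  1  0]
  Θ: [ 1  0  1  0 -3  0  2]
  [M]: (-1)·-2+(1)·3+(-1)·3+(-1)·1+(1)·0 = 1
  [Θ]: (-1)·1+(1)·0+(-1)·-3+(-1)·0+(1)·2 = 4
⇒ M Θ^4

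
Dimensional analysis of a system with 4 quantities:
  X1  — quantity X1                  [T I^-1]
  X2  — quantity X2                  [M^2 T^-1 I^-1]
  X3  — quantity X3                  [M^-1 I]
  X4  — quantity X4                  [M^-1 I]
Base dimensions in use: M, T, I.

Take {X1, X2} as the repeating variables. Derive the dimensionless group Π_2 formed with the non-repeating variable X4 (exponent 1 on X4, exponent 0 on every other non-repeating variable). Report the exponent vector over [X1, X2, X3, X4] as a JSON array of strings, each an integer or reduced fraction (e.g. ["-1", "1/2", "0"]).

["1/2", "1/2", "0", "1"]

Exponent matrix [M,T,I] × [X1,X2,X3,X4]:
  M: [ 0  2 -1 -1]
  T: [ 1 -1  0  0]
  I: [-1 -1  1  1]
Echelon form has 2 nonzero rows (pivots: X1,X2)
Repeat: X1,X2; free: X3,X4
RREF:
  r0: [   1    0 -1/2 -1/2]
  r1: [   0    1 -1/2 -1/2]
  r2: [   0    0    0    0]
Fix exponent of X4 at 1, X3 at 0; solve each RREF row for its pivot's exponent:
  r0: exp(X1) + (-1/2)·1 = 0 ⇒ exp(X1) = 1/2
  r1: exp(X2) + (-1/2)·1 = 0 ⇒ exp(X2) = 1/2
Π_2 = X1^(1/2) · X2^(1/2) · X4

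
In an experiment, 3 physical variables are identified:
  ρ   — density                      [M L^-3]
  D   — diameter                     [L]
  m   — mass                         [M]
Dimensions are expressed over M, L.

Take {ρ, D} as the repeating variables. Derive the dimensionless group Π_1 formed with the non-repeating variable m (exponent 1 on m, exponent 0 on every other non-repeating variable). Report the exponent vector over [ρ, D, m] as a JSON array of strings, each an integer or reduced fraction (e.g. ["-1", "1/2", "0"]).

Dimensional matrix (M×L by ρ×D×m):
  M: [ 1  0  1]
  L: [-3  1  0]
Echelon form has 2 nonzero rows (pivots: ρ,D)
Pivot set = {ρ,D}, free = {m}
RREF:
  r0: [   1    0    1]
  r1: [   0    1    3]
Fix exponent of m at 1; solve each RREF row for its pivot's exponent:
  r0: exp(ρ) + (1)·1 = 0 ⇒ exp(ρ) = -1
  r1: exp(D) + (3)·1 = 0 ⇒ exp(D) = -3
Π_1 = ρ^-1 · D^-3 · m

["-1", "-3", "1"]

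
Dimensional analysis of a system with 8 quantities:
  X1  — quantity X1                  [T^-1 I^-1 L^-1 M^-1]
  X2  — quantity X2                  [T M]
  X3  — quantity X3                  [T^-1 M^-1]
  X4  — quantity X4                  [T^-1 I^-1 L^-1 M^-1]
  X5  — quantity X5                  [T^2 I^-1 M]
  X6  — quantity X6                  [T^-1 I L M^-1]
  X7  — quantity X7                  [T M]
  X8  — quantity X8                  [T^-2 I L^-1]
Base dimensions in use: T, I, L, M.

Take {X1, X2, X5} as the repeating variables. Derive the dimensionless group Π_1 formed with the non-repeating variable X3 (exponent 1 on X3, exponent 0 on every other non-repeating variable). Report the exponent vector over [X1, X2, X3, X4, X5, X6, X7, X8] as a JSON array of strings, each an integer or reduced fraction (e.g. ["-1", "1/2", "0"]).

["0", "1", "1", "0", "0", "0", "0", "0"]

Dimensional matrix (T×I×L×M by X1×X2×X3×X4×X5×X6×X7×X8):
  T: [-1  1 -1 -1  2 -1  1 -2]
  I: [-1  0  0 -1 -1  1  0  1]
  L: [-1  0  0 -1  0  1  0 -1]
  M: [-1  1 -1 -1  1 -1  1  0]
RREF → pivots at {X1,X2,X5} ⇒ r = 3
Pivot set = {X1,X2,X5}, free = {X3,X4,X6,X7,X8}
RREF:
  r0: [   1    0    0    1    0   -1    0    1]
  r1: [   0    1   -1    0    0   -2    1    3]
  r2: [   0    0    0    0    1    0    0   -2]
  r3: [   0    0    0    0    0    0    0    0]
Fix exponent of X3 at 1, X4 at 0, X6 at 0, X7 at 0, X8 at 0; solve each RREF row for its pivot's exponent:
  r0: exp(X1) + (0)·1 = 0 ⇒ exp(X1) = 0
  r1: exp(X2) + (-1)·1 = 0 ⇒ exp(X2) = 1
  r2: exp(X5) + (0)·1 = 0 ⇒ exp(X5) = 0
Π_1 = X2 · X3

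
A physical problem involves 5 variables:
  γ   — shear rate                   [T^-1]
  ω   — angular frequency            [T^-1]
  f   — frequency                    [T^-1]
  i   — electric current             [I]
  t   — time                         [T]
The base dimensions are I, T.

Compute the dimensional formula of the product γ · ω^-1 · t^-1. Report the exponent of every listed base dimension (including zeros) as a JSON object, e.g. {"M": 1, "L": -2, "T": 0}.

Write exponents as rows I,T / cols γ,ω,f,i,t:
  I: [ 0  0  0  1  0]
  T: [-1 -1 -1  0  1]
  [I]: (1)·0+(-1)·0+(-1)·0 = 0
  [T]: (1)·-1+(-1)·-1+(-1)·1 = -1
⇒ T^-1

{"I": 0, "T": -1}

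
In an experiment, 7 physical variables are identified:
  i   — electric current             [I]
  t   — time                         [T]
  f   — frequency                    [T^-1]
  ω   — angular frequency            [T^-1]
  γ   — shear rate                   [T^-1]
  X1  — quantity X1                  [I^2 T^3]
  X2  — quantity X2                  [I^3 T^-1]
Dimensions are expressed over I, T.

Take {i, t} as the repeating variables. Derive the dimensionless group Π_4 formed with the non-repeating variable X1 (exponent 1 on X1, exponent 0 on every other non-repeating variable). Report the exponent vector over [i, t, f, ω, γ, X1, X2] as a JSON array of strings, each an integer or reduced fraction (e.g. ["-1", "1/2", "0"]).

["-2", "-3", "0", "0", "0", "1", "0"]

Write exponents as rows I,T / cols i,t,f,ω,γ,X1,X2:
  I: [ 1  0  0  0  0  2  3]
  T: [ 0  1 -1 -1 -1  3 -1]
Echelon form has 2 nonzero rows (pivots: i,t)
Pivot set = {i,t}, free = {f,ω,γ,X1,X2}
RREF:
  r0: [   1    0    0    0    0    2    3]
  r1: [   0    1   -1   -1   -1    3   -1]
Fix exponent of X1 at 1, f at 0, ω at 0, γ at 0, X2 at 0; solve each RREF row for its pivot's exponent:
  r0: exp(i) + (2)·1 = 0 ⇒ exp(i) = -2
  r1: exp(t) + (3)·1 = 0 ⇒ exp(t) = -3
Π_4 = i^-2 · t^-3 · X1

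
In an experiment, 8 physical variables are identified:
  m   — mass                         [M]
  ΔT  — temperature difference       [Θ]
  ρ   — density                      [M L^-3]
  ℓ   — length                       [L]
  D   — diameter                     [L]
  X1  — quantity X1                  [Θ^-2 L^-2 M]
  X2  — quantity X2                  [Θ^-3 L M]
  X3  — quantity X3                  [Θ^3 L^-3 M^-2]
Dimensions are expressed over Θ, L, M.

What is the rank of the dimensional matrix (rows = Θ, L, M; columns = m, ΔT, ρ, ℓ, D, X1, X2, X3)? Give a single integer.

Dimensional matrix (Θ×L×M by m×ΔT×ρ×ℓ×D×X1×X2×X3):
  Θ: [ 0  1  0  0  0 -2 -3  3]
  L: [ 0  0 -3  1  1 -2  1 -3]
  M: [ 1  0  1  0  0  1  1 -2]
Echelon form has 3 nonzero rows (pivots: m,ΔT,ρ)

3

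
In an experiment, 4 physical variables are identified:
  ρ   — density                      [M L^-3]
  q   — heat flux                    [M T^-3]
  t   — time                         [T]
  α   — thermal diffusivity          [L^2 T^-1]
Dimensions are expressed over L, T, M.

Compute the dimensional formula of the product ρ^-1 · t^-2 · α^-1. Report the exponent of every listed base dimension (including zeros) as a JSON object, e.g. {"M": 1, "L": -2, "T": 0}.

Dimensional matrix (L×T×M by ρ×q×t×α):
  L: [-3  0  0  2]
  T: [ 0 -3  1 -1]
  M: [ 1  1  0  0]
  [L]: (-1)·-3+(-2)·0+(-1)·2 = 1
  [T]: (-1)·0+(-2)·1+(-1)·-1 = -1
  [M]: (-1)·1+(-2)·0+(-1)·0 = -1
⇒ L T^-1 M^-1

{"L": 1, "T": -1, "M": -1}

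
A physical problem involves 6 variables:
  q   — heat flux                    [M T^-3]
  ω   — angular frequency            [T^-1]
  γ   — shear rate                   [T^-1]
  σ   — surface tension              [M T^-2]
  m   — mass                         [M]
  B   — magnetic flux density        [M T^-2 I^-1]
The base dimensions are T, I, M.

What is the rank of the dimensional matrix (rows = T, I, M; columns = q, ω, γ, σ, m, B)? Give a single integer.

Write exponents as rows T,I,M / cols q,ω,γ,σ,m,B:
  T: [-3 -1 -1 -2  0 -2]
  I: [ 0  0  0  0  0 -1]
  M: [ 1  0  0  1  1  1]
Echelon form has 3 nonzero rows (pivots: q,ω,B)

3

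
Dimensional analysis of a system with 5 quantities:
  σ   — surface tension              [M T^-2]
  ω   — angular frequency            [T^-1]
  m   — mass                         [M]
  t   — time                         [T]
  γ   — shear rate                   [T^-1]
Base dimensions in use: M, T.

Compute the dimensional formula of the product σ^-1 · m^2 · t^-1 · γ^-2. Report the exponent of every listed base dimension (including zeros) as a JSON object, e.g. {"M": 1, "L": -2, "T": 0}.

{"M": 1, "T": 3}

Dimensional matrix (M×T by σ×ω×m×t×γ):
  M: [ 1  0  1  0  0]
  T: [-2 -1  0  1 -1]
  [M]: (-1)·1+(2)·1+(-1)·0+(-2)·0 = 1
  [T]: (-1)·-2+(2)·0+(-1)·1+(-2)·-1 = 3
⇒ M T^3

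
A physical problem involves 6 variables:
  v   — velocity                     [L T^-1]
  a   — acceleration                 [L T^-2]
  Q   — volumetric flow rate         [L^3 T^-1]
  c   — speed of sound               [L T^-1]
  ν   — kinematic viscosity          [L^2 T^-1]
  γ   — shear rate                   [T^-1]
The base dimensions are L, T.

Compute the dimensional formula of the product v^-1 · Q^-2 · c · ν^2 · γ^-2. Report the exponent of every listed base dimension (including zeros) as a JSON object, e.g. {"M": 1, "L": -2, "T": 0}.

{"L": -2, "T": 2}

Dimensional matrix (L×T by v×a×Q×c×ν×γ):
  L: [ 1  1  3  1  2  0]
  T: [-1 -2 -1 -1 -1 -1]
  [L]: (-1)·1+(-2)·3+(1)·1+(2)·2+(-2)·0 = -2
  [T]: (-1)·-1+(-2)·-1+(1)·-1+(2)·-1+(-2)·-1 = 2
⇒ L^-2 T^2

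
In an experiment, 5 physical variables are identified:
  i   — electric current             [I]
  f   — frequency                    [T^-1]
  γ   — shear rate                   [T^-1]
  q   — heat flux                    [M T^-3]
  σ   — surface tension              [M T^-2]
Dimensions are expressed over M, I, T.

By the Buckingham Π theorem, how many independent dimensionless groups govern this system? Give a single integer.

Dimensional matrix (M×I×T by i×f×γ×q×σ):
  M: [ 0  0  0  1  1]
  I: [ 1  0  0  0  0]
  T: [ 0 -1 -1 -3 -2]
Echelon form has 3 nonzero rows (pivots: i,f,q)
n=5, r=3 ⇒ 2 dimensionless groups

2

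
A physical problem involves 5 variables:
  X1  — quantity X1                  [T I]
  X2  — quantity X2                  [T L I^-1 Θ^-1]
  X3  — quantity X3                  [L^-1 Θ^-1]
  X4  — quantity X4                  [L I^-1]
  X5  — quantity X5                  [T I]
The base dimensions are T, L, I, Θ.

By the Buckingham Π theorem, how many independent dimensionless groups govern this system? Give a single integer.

Exponent matrix [T,L,I,Θ] × [X1,X2,X3,X4,X5]:
  T: [ 1  1  0  0  1]
  L: [ 0  1 -1  1  0]
  I: [ 1 -1  0 -1  1]
  Θ: [ 0 -1 -1  0  0]
Echelon form has 3 nonzero rows (pivots: X1,X2,X3)
5 vars − rank 3 = 2 Π groups

2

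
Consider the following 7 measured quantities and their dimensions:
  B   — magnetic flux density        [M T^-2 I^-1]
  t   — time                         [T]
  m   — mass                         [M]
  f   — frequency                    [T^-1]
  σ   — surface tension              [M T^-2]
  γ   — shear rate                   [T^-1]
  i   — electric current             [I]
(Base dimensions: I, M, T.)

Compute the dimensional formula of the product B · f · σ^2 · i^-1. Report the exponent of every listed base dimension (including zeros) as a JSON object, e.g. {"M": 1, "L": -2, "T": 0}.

{"I": -2, "M": 3, "T": -7}

Dimensional matrix (I×M×T by B×t×m×f×σ×γ×i):
  I: [-1  0  0  0  0  0  1]
  M: [ 1  0  1  0  1  0  0]
  T: [-2  1  0 -1 -2 -1  0]
  [I]: (1)·-1+(1)·0+(2)·0+(-1)·1 = -2
  [M]: (1)·1+(1)·0+(2)·1+(-1)·0 = 3
  [T]: (1)·-2+(1)·-1+(2)·-2+(-1)·0 = -7
⇒ I^-2 M^3 T^-7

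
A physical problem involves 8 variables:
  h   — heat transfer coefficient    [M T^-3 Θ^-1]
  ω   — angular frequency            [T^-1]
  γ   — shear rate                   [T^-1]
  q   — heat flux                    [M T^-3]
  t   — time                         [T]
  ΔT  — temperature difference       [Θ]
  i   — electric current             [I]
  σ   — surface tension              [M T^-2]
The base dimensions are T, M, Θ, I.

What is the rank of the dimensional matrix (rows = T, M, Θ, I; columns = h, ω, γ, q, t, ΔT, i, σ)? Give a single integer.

Dimensional matrix (T×M×Θ×I by h×ω×γ×q×t×ΔT×i×σ):
  T: [-3 -1 -1 -3  1  0  0 -2]
  M: [ 1  0  0  1  0  0  0  1]
  Θ: [-1  0  0  0  0  1  0  0]
  I: [ 0  0  0  0  0  0  1  0]
Echelon form has 4 nonzero rows (pivots: h,ω,q,i)

4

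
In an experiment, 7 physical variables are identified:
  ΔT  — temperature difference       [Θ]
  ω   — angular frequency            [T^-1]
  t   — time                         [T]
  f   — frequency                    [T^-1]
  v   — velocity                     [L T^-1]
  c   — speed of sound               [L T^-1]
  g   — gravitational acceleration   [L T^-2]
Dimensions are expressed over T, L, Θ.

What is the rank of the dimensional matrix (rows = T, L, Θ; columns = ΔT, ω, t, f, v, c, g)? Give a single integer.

Exponent matrix [T,L,Θ] × [ΔT,ω,t,f,v,c,g]:
  T: [ 0 -1  1 -1 -1 -1 -2]
  L: [ 0  0  0  0  1  1  1]
  Θ: [ 1  0  0  0  0  0  0]
RREF → pivots at {ΔT,ω,v} ⇒ r = 3

3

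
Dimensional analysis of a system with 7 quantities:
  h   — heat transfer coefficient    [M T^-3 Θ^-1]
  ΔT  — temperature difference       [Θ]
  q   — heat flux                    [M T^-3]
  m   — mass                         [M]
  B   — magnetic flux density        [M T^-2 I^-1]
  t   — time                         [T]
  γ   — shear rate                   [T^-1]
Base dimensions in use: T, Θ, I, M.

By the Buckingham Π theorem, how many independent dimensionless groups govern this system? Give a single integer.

Dimensional matrix (T×Θ×I×M by h×ΔT×q×m×B×t×γ):
  T: [-3  0 -3  0 -2  1 -1]
  Θ: [-1  1  0  0  0  0  0]
  I: [ 0  0  0  0 -1  0  0]
  M: [ 1  0  1  1  1  0  0]
Row reduction gives pivot columns h,ΔT,m,B; rank = 4
Π count = n − r = 7 − 4 = 3

3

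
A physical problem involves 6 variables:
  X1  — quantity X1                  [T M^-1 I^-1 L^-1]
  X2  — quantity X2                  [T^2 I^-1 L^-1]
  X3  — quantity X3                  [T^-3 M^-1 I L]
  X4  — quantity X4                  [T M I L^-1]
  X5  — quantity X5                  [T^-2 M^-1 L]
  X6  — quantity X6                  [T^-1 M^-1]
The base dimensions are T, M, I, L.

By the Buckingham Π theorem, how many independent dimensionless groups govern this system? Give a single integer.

Write exponents as rows T,M,I,L / cols X1,X2,X3,X4,X5,X6:
  T: [ 1  2 -3  1 -2 -1]
  M: [-1  0 -1  1 -1 -1]
  I: [-1 -1  1  1  0  0]
  L: [-1 -1  1 -1  1  0]
Row reduction gives pivot columns X1,X2,X4; rank = 3
6 vars − rank 3 = 3 Π groups

3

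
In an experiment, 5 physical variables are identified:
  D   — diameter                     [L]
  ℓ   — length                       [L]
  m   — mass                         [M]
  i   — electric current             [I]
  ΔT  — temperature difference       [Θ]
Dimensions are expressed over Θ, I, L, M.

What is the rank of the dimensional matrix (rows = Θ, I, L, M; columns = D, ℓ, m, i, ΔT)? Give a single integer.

4

Write exponents as rows Θ,I,L,M / cols D,ℓ,m,i,ΔT:
  Θ: [ 0  0  0  0  1]
  I: [ 0  0  0  1  0]
  L: [ 1  1  0  0  0]
  M: [ 0  0  1  0  0]
Echelon form has 4 nonzero rows (pivots: D,m,i,ΔT)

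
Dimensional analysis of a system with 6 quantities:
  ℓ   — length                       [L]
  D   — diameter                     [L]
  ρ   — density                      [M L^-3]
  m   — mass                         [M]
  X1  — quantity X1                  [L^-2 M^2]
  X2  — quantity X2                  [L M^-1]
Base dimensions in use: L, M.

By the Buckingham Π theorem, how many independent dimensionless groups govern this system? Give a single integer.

Write exponents as rows L,M / cols ℓ,D,ρ,m,X1,X2:
  L: [ 1  1 -3  0 -2  1]
  M: [ 0  0  1  1  2 -1]
Row reduction gives pivot columns ℓ,ρ; rank = 2
Π count = n − r = 6 − 2 = 4

4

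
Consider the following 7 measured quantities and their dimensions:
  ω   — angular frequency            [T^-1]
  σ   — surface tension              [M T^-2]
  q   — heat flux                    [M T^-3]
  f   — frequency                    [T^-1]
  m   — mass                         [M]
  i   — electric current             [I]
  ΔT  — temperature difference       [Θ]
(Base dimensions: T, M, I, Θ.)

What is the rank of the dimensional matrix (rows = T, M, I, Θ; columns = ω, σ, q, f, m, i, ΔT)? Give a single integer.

Write exponents as rows T,M,I,Θ / cols ω,σ,q,f,m,i,ΔT:
  T: [-1 -2 -3 -1  0  0  0]
  M: [ 0  1  1  0  1  0  0]
  I: [ 0  0  0  0  0  1  0]
  Θ: [ 0  0  0  0  0  0  1]
RREF → pivots at {ω,σ,i,ΔT} ⇒ r = 4

4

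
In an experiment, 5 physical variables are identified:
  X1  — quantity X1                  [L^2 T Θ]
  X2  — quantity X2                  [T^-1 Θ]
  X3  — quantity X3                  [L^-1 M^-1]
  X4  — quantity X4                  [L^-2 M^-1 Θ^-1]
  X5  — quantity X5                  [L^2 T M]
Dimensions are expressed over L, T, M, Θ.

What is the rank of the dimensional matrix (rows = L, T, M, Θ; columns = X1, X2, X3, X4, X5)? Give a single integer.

Dimensional matrix (L×T×M×Θ by X1×X2×X3×X4×X5):
  L: [ 2  0 -1 -2  2]
  T: [ 1 -1  0  0  1]
  M: [ 0  0 -1 -1  1]
  Θ: [ 1  1  0 -1  0]
RREF → pivots at {X1,X2,X3} ⇒ r = 3

3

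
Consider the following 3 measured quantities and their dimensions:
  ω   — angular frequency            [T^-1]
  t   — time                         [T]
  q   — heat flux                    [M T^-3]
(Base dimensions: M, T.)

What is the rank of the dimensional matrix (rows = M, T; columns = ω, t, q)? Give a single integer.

Dimensional matrix (M×T by ω×t×q):
  M: [ 0  0  1]
  T: [-1  1 -3]
Row reduction gives pivot columns ω,q; rank = 2

2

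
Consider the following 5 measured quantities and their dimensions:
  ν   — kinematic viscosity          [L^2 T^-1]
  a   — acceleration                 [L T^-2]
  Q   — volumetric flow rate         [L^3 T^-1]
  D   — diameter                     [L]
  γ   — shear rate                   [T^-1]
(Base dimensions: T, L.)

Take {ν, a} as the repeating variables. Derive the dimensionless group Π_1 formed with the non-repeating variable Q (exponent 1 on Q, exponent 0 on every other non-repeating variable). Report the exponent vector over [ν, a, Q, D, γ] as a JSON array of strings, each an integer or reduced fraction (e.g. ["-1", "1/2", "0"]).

["-5/3", "1/3", "1", "0", "0"]

Exponent matrix [T,L] × [ν,a,Q,D,γ]:
  T: [-1 -2 -1  0 -1]
  L: [ 2  1  3  1  0]
Row reduction gives pivot columns ν,a; rank = 2
Pivot set = {ν,a}, free = {Q,D,γ}
RREF:
  r0: [   1    0  5/3  2/3 -1/3]
  r1: [   0    1 -1/3 -1/3  2/3]
Fix exponent of Q at 1, D at 0, γ at 0; solve each RREF row for its pivot's exponent:
  r0: exp(ν) + (5/3)·1 = 0 ⇒ exp(ν) = -5/3
  r1: exp(a) + (-1/3)·1 = 0 ⇒ exp(a) = 1/3
Π_1 = ν^(-5/3) · a^(1/3) · Q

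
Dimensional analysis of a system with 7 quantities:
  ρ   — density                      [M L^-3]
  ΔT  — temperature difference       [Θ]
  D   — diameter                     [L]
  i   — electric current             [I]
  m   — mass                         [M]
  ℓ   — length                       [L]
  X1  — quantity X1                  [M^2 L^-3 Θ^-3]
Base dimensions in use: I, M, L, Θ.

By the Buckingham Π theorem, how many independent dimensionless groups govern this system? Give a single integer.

3

Exponent matrix [I,M,L,Θ] × [ρ,ΔT,D,i,m,ℓ,X1]:
  I: [ 0  0  0  1  0  0  0]
  M: [ 1  0  0  0  1  0  2]
  L: [-3  0  1  0  0  1 -3]
  Θ: [ 0  1  0  0  0  0 -3]
RREF → pivots at {ρ,ΔT,D,i} ⇒ r = 4
n=7, r=4 ⇒ 3 dimensionless groups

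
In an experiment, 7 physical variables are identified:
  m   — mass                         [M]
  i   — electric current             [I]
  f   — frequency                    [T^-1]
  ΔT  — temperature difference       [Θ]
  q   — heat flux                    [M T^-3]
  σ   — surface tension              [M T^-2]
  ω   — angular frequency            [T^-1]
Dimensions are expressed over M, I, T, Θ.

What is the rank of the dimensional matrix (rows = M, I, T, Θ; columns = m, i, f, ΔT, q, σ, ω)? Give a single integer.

Exponent matrix [M,I,T,Θ] × [m,i,f,ΔT,q,σ,ω]:
  M: [ 1  0  0  0  1  1  0]
  I: [ 0  1  0  0  0  0  0]
  T: [ 0  0 -1  0 -3 -2 -1]
  Θ: [ 0  0  0  1  0  0  0]
RREF → pivots at {m,i,f,ΔT} ⇒ r = 4

4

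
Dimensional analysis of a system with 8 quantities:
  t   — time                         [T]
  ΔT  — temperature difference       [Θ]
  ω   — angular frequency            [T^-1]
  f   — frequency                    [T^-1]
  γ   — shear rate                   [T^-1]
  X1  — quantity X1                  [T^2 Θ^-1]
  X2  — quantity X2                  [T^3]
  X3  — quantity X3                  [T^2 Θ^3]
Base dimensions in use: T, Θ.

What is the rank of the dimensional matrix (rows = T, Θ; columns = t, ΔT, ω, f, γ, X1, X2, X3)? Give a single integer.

2

Write exponents as rows T,Θ / cols t,ΔT,ω,f,γ,X1,X2,X3:
  T: [ 1  0 -1 -1 -1  2  3  2]
  Θ: [ 0  1  0  0  0 -1  0  3]
Echelon form has 2 nonzero rows (pivots: t,ΔT)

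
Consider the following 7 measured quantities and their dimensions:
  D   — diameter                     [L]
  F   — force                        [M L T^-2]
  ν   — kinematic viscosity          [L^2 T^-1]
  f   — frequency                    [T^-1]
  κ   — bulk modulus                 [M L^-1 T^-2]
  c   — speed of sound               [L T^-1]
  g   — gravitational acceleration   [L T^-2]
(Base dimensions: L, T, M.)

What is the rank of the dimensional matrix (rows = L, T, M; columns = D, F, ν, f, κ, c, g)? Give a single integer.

Exponent matrix [L,T,M] × [D,F,ν,f,κ,c,g]:
  L: [ 1  1  2  0 -1  1  1]
  T: [ 0 -2 -1 -1 -2 -1 -2]
  M: [ 0  1  0  0  1  0  0]
Echelon form has 3 nonzero rows (pivots: D,F,ν)

3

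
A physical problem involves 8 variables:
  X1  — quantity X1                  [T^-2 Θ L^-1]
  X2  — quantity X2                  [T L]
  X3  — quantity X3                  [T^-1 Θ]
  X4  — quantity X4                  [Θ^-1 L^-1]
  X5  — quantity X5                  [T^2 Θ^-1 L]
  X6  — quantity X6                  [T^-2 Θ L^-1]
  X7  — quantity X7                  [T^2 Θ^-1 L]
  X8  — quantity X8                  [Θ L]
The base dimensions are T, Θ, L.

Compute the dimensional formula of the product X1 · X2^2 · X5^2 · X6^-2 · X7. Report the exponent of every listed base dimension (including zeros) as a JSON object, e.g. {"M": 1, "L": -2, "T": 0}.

Dimensional matrix (T×Θ×L by X1×X2×X3×X4×X5×X6×X7×X8):
  T: [-2  1 -1  0  2 -2  2  0]
  Θ: [ 1  0  1 -1 -1  1 -1  1]
  L: [-1  1  0 -1  1 -1  1  1]
  [T]: (1)·-2+(2)·1+(2)·2+(-2)·-2+(1)·2 = 10
  [Θ]: (1)·1+(2)·0+(2)·-1+(-2)·1+(1)·-1 = -4
  [L]: (1)·-1+(2)·1+(2)·1+(-2)·-1+(1)·1 = 6
⇒ T^10 Θ^-4 L^6

{"T": 10, "Θ": -4, "L": 6}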